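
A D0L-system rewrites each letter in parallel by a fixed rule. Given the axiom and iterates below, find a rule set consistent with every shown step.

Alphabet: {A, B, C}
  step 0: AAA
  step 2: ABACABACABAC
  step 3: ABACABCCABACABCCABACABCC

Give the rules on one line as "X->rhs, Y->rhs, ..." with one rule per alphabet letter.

A->AB, B->AC, C->CC

  step 2 ⇒ step 3: ABACABACABAC ⇒ AB·AC·AB·CC·AB·AC·AB·CC·AB·AC·AB·CC
    A ↦ AB
    B ↦ AC
    C ↦ CC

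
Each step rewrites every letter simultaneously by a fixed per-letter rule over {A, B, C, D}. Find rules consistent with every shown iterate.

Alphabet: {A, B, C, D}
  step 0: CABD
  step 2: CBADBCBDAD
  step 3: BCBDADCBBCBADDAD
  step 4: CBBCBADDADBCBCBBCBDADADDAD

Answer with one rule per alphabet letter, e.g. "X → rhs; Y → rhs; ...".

A->D, B->CB, C->B, D->AD

  step 3 ⇒ step 4: BCBDADCBBCBADDAD ⇒ CB·B·CB·AD·D·AD·B·CB·CB·B·CB·D·AD·AD·D·AD
    A ↦ D
    B ↦ CB
    C ↦ B
    D ↦ AD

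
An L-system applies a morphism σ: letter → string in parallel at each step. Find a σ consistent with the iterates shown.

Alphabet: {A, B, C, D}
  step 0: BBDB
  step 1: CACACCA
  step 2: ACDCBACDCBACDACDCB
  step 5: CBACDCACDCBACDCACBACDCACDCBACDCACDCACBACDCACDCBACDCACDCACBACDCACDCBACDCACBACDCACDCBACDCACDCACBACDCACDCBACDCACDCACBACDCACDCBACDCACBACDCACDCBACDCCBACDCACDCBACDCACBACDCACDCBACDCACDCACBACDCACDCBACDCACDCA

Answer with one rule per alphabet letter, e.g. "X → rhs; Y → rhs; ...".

  step 1 ⇒ step 2: CACACCA ⇒ ACD·CB·ACD·CB·ACD·ACD·CB
    A ↦ CB
    C ↦ ACD
  step 0 ⇒ step 1: BBDB ⇒ CA·CA·C·CA
    B ↦ CA
  step 0 ⇒ step 1: BBDB ⇒ CA·CA·C·CA
    D ↦ C

A->CB, B->CA, C->ACD, D->C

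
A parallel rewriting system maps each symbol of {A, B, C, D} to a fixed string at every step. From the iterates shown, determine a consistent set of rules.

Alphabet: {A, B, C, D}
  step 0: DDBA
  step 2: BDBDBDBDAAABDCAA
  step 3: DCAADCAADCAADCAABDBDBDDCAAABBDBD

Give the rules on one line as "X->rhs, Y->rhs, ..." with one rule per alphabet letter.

A->BD, B->DC, C->AB, D->AA

  step 2 ⇒ step 3: BDBDBDBDAAABDCAA ⇒ DC·AA·DC·AA·DC·AA·DC·AA·BD·BD·BD·DC·AA·AB·BD·BD
    A ↦ BD
    B ↦ DC
    C ↦ AB
    D ↦ AA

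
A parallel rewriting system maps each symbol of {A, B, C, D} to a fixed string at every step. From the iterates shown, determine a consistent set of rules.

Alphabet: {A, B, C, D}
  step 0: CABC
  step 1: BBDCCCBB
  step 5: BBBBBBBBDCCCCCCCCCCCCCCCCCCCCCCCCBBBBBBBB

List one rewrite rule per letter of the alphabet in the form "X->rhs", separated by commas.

  step 0 ⇒ step 1: CABC ⇒ BB·DCC·C·BB
    A ↦ DCC
    B ↦ C
    C ↦ BB
    D ↦ ABB  (constrained at step 1)

A->DCC, B->C, C->BB, D->ABB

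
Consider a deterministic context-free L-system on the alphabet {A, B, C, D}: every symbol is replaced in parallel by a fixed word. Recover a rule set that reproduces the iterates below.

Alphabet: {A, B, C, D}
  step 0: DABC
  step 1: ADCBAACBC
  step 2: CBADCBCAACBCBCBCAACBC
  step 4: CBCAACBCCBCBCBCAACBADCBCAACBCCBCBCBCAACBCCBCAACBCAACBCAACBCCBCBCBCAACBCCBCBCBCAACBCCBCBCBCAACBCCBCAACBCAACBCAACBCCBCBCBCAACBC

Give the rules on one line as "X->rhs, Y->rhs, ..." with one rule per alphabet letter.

  step 1 ⇒ step 2: ADCBAACBC ⇒ CB·AD·CBC·AA·CB·CB·CBC·AA·CBC
    A ↦ CB
    B ↦ AA
    C ↦ CBC
    D ↦ AD

A->CB, B->AA, C->CBC, D->AD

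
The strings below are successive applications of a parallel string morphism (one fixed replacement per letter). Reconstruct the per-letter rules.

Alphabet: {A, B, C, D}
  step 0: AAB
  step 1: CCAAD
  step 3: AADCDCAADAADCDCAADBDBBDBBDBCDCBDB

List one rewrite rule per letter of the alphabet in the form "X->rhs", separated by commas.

  step 0 ⇒ step 1: AAB ⇒ C·C·AAD
    A ↦ C
    B ↦ AAD
    C ↦ BDB  (constrained at step 1)
    D ↦ CDC  (constrained at step 1)

A->C, B->AAD, C->BDB, D->CDC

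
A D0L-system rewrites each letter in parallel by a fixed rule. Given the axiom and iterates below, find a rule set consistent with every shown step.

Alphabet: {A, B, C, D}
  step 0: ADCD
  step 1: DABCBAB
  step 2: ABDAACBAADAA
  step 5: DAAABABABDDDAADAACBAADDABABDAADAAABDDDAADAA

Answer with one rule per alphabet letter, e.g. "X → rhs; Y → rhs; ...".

A->D, B->AA, C->CB, D->AB

  step 1 ⇒ step 2: DABCBAB ⇒ AB·D·AA·CB·AA·D·AA
    A ↦ D
    B ↦ AA
    C ↦ CB
    D ↦ AB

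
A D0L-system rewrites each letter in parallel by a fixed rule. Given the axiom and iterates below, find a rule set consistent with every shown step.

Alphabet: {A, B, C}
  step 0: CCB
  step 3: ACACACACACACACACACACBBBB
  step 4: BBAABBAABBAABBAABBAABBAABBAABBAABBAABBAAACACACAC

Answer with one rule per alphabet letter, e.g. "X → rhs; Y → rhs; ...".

  step 3 ⇒ step 4: ACACACACACACACACACACBBBB ⇒ BB·AA·BB·AA·BB·AA·BB·AA·BB·AA·BB·AA·BB·AA·BB·AA·BB·AA·BB·AA·AC·AC·AC·AC
    A ↦ BB
    B ↦ AC
    C ↦ AA

A->BB, B->AC, C->AA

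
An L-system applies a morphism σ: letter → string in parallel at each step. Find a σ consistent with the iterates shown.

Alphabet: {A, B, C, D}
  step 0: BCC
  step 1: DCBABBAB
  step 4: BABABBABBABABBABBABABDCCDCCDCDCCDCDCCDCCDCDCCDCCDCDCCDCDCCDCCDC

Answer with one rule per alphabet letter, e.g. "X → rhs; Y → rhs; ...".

A->C, B->DC, C->BAB, D->BA

  step 0 ⇒ step 1: BCC ⇒ DC·BAB·BAB
    B ↦ DC
    C ↦ BAB
    A ↦ C  (constrained at step 1)
    D ↦ BA  (constrained at step 1)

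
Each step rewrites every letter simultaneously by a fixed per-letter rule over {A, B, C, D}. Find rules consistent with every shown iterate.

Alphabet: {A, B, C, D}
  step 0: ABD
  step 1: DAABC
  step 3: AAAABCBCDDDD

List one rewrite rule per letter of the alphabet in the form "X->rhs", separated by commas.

  step 0 ⇒ step 1: ABD ⇒ D·AA·BC
    A ↦ D
    B ↦ AA
    D ↦ BC
    C ↦ AA  (constrained at step 1)

A->D, B->AA, C->AA, D->BC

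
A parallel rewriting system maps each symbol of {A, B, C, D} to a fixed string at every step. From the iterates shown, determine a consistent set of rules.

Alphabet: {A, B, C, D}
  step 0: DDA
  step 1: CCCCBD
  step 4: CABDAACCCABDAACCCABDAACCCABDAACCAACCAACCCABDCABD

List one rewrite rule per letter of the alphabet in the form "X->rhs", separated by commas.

  step 0 ⇒ step 1: DDA ⇒ CC·CC·BD
    A ↦ BD
    D ↦ CC
    B ↦ AA  (constrained at step 1)
    C ↦ CA  (constrained at step 1)

A->BD, B->AA, C->CA, D->CC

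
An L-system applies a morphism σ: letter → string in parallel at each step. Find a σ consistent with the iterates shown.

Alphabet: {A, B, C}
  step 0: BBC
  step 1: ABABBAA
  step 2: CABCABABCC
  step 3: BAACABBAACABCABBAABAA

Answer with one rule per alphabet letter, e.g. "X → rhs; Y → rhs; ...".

A->C, B->AB, C->BAA

  step 2 ⇒ step 3: CABCABABCC ⇒ BAA·C·AB·BAA·C·AB·C·AB·BAA·BAA
    A ↦ C
    B ↦ AB
    C ↦ BAA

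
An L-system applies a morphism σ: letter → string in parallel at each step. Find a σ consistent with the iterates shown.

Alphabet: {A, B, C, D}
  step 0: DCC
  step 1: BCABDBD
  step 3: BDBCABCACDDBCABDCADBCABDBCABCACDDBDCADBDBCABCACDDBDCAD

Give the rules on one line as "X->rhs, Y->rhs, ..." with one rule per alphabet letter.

A->CAD, B->CDD, C->BD, D->BCA

  step 0 ⇒ step 1: DCC ⇒ BCA·BD·BD
    C ↦ BD
    D ↦ BCA
    A ↦ CAD  (constrained at step 1)
    B ↦ CDD  (constrained at step 1)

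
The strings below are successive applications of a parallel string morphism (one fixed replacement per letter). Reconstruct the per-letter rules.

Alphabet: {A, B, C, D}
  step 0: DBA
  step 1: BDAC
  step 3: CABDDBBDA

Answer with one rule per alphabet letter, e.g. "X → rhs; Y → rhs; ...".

A->C, B->A, C->DB, D->BD

  step 0 ⇒ step 1: DBA ⇒ BD·A·C
    A ↦ C
    B ↦ A
    D ↦ BD
    C ↦ DB  (constrained at step 1)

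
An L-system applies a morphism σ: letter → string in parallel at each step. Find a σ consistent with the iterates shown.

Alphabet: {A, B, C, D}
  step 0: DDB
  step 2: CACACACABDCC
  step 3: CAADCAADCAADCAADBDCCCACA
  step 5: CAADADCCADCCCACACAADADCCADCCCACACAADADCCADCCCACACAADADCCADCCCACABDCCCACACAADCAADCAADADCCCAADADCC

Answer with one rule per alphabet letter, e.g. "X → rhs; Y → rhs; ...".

A->AD, B->BD, C->CA, D->CC

  step 2 ⇒ step 3: CACACACABDCC ⇒ CA·AD·CA·AD·CA·AD·CA·AD·BD·CC·CA·CA
    A ↦ AD
    B ↦ BD
    C ↦ CA
    D ↦ CC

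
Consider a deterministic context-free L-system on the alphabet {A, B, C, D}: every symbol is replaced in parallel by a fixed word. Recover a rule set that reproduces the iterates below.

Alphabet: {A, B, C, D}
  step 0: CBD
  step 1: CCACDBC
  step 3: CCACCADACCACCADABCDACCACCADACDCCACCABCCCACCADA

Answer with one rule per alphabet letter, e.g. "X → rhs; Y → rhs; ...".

A->DA, B->CD, C->CCA, D->BC

  step 0 ⇒ step 1: CBD ⇒ CCA·CD·BC
    B ↦ CD
    C ↦ CCA
    D ↦ BC
    A ↦ DA  (constrained at step 1)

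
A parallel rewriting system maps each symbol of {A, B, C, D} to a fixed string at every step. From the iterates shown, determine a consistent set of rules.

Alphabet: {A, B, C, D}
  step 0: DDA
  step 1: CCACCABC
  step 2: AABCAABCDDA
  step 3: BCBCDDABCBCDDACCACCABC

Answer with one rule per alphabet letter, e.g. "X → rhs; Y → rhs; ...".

A->BC, B->DD, C->A, D->CCA

  step 2 ⇒ step 3: AABCAABCDDA ⇒ BC·BC·DD·A·BC·BC·DD·A·CCA·CCA·BC
    A ↦ BC
    B ↦ DD
    C ↦ A
    D ↦ CCA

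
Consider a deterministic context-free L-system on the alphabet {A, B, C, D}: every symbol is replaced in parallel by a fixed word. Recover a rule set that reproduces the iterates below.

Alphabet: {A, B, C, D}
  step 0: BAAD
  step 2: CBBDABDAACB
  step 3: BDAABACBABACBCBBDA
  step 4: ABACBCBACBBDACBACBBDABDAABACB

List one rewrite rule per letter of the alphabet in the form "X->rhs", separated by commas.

A->CB, B->A, C->BD, D->BA

  step 3 ⇒ step 4: BDAABACBABACBCBBDA ⇒ A·BA·CB·CB·A·CB·BD·A·CB·A·CB·BD·A·BD·A·A·BA·CB
    A ↦ CB
    B ↦ A
    C ↦ BD
    D ↦ BA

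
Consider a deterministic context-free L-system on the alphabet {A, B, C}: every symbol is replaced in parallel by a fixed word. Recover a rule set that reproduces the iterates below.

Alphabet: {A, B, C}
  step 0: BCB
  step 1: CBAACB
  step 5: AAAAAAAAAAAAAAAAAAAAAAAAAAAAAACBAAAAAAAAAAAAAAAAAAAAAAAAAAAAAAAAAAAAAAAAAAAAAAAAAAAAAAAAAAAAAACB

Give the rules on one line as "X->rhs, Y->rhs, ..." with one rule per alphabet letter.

  step 0 ⇒ step 1: BCB ⇒ CB·AA·CB
    B ↦ CB
    C ↦ AA
    A ↦ AA  (constrained at step 1)

A->AA, B->CB, C->AA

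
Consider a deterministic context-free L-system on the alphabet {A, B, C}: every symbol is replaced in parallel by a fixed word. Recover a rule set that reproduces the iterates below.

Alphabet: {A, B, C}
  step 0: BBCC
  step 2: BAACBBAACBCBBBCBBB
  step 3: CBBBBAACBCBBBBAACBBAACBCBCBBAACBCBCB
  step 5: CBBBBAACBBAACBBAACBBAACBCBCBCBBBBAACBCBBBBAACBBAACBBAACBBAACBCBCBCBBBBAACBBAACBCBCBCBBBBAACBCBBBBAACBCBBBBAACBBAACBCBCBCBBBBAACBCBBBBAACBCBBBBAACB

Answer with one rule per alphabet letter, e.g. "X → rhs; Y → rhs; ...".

  step 2 ⇒ step 3: BAACBBAACBCBBBCBBB ⇒ CB·B·B·BAA·CB·CB·B·B·BAA·CB·BAA·CB·CB·CB·BAA·CB·CB·CB
    A ↦ B
    B ↦ CB
    C ↦ BAA

A->B, B->CB, C->BAA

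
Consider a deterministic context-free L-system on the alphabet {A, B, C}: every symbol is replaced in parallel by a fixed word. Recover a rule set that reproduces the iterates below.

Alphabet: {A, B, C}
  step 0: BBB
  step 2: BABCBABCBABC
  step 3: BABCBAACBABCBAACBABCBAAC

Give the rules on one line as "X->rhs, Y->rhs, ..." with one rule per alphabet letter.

A->BC, B->BA, C->AC

  step 2 ⇒ step 3: BABCBABCBABC ⇒ BA·BC·BA·AC·BA·BC·BA·AC·BA·BC·BA·AC
    A ↦ BC
    B ↦ BA
    C ↦ AC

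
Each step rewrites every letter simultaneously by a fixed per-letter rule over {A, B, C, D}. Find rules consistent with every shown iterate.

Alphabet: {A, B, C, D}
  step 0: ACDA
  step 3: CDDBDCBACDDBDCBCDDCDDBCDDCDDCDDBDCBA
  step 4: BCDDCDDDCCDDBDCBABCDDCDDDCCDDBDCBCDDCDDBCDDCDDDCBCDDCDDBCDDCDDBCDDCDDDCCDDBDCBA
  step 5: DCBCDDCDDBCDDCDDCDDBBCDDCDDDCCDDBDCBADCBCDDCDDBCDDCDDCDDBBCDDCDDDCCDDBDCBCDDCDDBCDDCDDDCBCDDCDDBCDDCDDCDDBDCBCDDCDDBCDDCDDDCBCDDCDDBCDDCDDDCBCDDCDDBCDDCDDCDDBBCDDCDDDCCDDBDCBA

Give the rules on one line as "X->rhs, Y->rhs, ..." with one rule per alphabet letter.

  step 4 ⇒ step 5: BCDDCDDDCCDDBDCBABCDDCDDDCCDDBDCBCDDCDDBCDDCDDDCBCDDCDDBCDDCDDBCDDCDDDCCDDBDCBA ⇒ DC·B·CDD·CDD·B·CDD·CDD·CDD·B·B·CDD·CDD·DC·CDD·B·DC·BA·DC·B·CDD·CDD·B·CDD·CDD·CDD·B·B·CDD·CDD·DC·CDD·B·DC·B·CDD·CDD·B·CDD·CDD·DC·B·CDD·CDD·B·CDD·CDD·CDD·B·DC·B·CDD·CDD·B·CDD·CDD·DC·B·CDD·CDD·B·CDD·CDD·DC·B·CDD·CDD·B·CDD·CDD·CDD·B·B·CDD·CDD·DC·CDD·B·DC·BA
    A ↦ BA
    B ↦ DC
    C ↦ B
    D ↦ CDD

A->BA, B->DC, C->B, D->CDD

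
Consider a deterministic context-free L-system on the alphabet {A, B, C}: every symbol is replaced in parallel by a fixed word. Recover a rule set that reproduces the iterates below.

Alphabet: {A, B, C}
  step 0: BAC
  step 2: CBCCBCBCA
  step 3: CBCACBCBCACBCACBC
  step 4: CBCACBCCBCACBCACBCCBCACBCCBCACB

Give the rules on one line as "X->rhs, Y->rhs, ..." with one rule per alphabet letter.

A->C, B->CA, C->CB

  step 3 ⇒ step 4: CBCACBCBCACBCACBC ⇒ CB·CA·CB·C·CB·CA·CB·CA·CB·C·CB·CA·CB·C·CB·CA·CB
    A ↦ C
    B ↦ CA
    C ↦ CB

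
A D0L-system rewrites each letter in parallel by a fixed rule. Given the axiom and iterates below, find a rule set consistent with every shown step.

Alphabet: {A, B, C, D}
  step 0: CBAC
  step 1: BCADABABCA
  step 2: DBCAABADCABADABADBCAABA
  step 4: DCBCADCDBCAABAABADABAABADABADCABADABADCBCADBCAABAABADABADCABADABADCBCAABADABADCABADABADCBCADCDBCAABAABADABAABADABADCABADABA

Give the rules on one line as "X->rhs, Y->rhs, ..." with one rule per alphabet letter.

A->ABA, B->D, C->BCA, D->DC

  step 1 ⇒ step 2: BCADABABCA ⇒ D·BCA·ABA·DC·ABA·D·ABA·D·BCA·ABA
    A ↦ ABA
    B ↦ D
    C ↦ BCA
    D ↦ DC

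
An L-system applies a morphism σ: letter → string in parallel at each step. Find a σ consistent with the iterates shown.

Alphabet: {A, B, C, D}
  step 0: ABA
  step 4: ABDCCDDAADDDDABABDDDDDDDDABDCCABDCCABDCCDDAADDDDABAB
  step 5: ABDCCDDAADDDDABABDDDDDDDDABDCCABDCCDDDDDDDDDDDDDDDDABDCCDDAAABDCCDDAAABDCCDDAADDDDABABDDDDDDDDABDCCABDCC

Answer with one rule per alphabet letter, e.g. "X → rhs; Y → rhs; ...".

A->AB, B->DCC, C->A, D->DD

  step 4 ⇒ step 5: ABDCCDDAADDDDABABDDDDDDDDABDCCABDCCABDCCDDAADDDDABAB ⇒ AB·DCC·DD·A·A·DD·DD·AB·AB·DD·DD·DD·DD·AB·DCC·AB·DCC·DD·DD·DD·DD·DD·DD·DD·DD·AB·DCC·DD·A·A·AB·DCC·DD·A·A·AB·DCC·DD·A·A·DD·DD·AB·AB·DD·DD·DD·DD·AB·DCC·AB·DCC
    A ↦ AB
    B ↦ DCC
    C ↦ A
    D ↦ DD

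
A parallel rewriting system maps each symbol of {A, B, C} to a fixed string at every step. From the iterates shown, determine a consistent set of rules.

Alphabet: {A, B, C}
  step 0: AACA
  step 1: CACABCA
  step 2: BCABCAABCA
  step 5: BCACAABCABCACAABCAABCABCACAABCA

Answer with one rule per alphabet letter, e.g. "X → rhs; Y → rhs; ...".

A->CA, B->A, C->B

  step 1 ⇒ step 2: CACABCA ⇒ B·CA·B·CA·A·B·CA
    A ↦ CA
    B ↦ A
    C ↦ B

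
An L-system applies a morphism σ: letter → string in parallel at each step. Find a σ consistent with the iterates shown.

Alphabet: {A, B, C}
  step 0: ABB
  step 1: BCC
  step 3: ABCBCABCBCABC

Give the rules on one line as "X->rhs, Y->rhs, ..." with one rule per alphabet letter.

  step 0 ⇒ step 1: ABB ⇒ B·C·C
    A ↦ B
    B ↦ C
    C ↦ ABC  (constrained at step 1)

A->B, B->C, C->ABC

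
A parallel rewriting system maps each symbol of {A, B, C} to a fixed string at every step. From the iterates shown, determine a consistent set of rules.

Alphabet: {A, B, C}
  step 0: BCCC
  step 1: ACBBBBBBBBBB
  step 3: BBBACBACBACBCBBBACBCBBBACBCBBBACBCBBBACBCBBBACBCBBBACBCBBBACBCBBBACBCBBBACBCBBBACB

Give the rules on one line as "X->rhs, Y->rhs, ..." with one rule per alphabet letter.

A->C, B->ACB, C->BBB

  step 0 ⇒ step 1: BCCC ⇒ ACB·BBB·BBB·BBB
    B ↦ ACB
    C ↦ BBB
    A ↦ C  (constrained at step 1)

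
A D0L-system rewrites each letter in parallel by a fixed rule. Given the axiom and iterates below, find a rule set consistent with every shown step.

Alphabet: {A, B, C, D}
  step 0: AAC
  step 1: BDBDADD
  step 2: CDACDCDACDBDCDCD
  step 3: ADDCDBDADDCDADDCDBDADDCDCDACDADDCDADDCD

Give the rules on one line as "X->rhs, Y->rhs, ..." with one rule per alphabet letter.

  step 2 ⇒ step 3: CDACDCDACDBDCDCD ⇒ ADD·CD·BD·ADD·CD·ADD·CD·BD·ADD·CD·CDA·CD·ADD·CD·ADD·CD
    A ↦ BD
    B ↦ CDA
    C ↦ ADD
    D ↦ CD

A->BD, B->CDA, C->ADD, D->CD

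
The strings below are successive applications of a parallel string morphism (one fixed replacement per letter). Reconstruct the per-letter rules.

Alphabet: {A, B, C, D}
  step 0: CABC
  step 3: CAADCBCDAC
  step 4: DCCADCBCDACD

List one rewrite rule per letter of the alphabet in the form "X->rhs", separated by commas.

  step 3 ⇒ step 4: CAADCBCDAC ⇒ D·C·C·A·D·CBC·D·A·C·D
    A ↦ C
    B ↦ CBC
    C ↦ D
    D ↦ A

A->C, B->CBC, C->D, D->A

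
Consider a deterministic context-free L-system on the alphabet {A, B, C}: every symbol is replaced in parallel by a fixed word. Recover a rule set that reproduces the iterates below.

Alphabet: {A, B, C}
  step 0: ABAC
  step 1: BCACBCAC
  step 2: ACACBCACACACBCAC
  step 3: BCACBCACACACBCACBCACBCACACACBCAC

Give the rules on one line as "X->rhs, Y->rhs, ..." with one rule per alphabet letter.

A->BC, B->AC, C->AC

  step 2 ⇒ step 3: ACACBCACACACBCAC ⇒ BC·AC·BC·AC·AC·AC·BC·AC·BC·AC·BC·AC·AC·AC·BC·AC
    A ↦ BC
    B ↦ AC
    C ↦ AC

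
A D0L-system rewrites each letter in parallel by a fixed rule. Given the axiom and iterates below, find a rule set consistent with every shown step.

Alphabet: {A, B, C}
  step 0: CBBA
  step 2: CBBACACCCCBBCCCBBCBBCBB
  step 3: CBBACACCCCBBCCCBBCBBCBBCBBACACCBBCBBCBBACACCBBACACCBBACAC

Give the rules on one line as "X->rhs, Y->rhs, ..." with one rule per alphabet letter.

  step 2 ⇒ step 3: CBBACACCCCBBCCCBBCBBCBB ⇒ CBB·AC·AC·CC·CBB·CC·CBB·CBB·CBB·CBB·AC·AC·CBB·CBB·CBB·AC·AC·CBB·AC·AC·CBB·AC·AC
    A ↦ CC
    B ↦ AC
    C ↦ CBB

A->CC, B->AC, C->CBB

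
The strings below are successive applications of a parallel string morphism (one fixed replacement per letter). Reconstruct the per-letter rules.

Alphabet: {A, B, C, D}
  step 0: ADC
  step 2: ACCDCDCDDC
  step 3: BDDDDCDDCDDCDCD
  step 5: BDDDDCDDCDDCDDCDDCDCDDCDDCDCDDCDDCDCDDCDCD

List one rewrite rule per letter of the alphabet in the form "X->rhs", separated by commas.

  step 2 ⇒ step 3: ACCDCDCDDC ⇒ BD·D·D·DC·D·DC·D·DC·DC·D
    A ↦ BD
    C ↦ D
    D ↦ DC
    B ↦ ACC  (constrained at step 3)

A->BD, B->ACC, C->D, D->DC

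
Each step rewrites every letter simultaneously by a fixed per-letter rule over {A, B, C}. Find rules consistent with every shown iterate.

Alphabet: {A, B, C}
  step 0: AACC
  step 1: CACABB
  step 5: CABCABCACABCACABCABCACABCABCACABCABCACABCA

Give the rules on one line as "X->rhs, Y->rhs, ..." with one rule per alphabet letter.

A->CA, B->CA, C->B

  step 0 ⇒ step 1: AACC ⇒ CA·CA·B·B
    A ↦ CA
    C ↦ B
    B ↦ CA  (constrained at step 1)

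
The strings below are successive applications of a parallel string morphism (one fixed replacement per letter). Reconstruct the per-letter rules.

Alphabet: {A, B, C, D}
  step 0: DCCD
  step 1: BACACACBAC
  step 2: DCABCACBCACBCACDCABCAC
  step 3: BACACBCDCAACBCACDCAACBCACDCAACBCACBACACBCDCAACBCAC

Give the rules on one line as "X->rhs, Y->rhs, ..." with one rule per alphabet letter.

  step 2 ⇒ step 3: DCABCACBCACBCACDCABCAC ⇒ BAC·AC·BC·DCA·AC·BC·AC·DCA·AC·BC·AC·DCA·AC·BC·AC·BAC·AC·BC·DCA·AC·BC·AC
    A ↦ BC
    B ↦ DCA
    C ↦ AC
    D ↦ BAC

A->BC, B->DCA, C->AC, D->BAC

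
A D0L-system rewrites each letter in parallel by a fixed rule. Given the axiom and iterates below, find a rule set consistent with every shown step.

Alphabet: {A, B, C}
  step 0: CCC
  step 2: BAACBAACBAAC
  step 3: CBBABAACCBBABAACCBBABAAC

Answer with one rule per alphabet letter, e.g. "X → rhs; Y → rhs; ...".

  step 2 ⇒ step 3: BAACBAACBAAC ⇒ CB·BA·BA·AC·CB·BA·BA·AC·CB·BA·BA·AC
    A ↦ BA
    B ↦ CB
    C ↦ AC

A->BA, B->CB, C->AC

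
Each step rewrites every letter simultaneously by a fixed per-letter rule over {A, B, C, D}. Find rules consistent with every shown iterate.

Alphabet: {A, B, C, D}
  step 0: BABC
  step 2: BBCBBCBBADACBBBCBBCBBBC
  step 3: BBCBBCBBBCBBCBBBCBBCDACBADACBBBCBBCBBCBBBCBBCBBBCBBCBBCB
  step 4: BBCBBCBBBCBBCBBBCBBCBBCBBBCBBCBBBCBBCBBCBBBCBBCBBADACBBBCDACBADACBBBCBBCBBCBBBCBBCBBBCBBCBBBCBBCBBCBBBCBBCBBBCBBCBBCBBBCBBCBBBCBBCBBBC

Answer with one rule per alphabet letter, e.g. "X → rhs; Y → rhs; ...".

  step 3 ⇒ step 4: BBCBBCBBBCBBCBBBCBBCDACBADACBBBCBBCBBCBBBCBBCBBBCBBCBBCB ⇒ BBC·BBC·B·BBC·BBC·B·BBC·BBC·BBC·B·BBC·BBC·B·BBC·BBC·BBC·B·BBC·BBC·B·BA·DAC·B·BBC·DAC·BA·DAC·B·BBC·BBC·BBC·B·BBC·BBC·B·BBC·BBC·B·BBC·BBC·BBC·B·BBC·BBC·B·BBC·BBC·BBC·B·BBC·BBC·B·BBC·BBC·B·BBC
    A ↦ DAC
    B ↦ BBC
    C ↦ B
    D ↦ BA

A->DAC, B->BBC, C->B, D->BA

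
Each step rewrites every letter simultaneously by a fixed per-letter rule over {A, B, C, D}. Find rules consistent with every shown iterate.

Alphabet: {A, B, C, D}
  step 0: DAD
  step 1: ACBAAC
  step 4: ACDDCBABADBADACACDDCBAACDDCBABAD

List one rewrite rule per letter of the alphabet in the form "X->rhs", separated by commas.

  step 0 ⇒ step 1: DAD ⇒ AC·BA·AC
    A ↦ BA
    D ↦ AC
    B ↦ DC  (constrained at step 1)
    C ↦ D  (constrained at step 1)

A->BA, B->DC, C->D, D->AC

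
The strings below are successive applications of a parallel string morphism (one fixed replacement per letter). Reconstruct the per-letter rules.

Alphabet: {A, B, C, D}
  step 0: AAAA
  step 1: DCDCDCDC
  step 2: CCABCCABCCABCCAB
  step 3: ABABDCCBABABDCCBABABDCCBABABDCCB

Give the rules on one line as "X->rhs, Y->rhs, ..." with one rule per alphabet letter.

  step 2 ⇒ step 3: CCABCCABCCABCCAB ⇒ AB·AB·DC·CB·AB·AB·DC·CB·AB·AB·DC·CB·AB·AB·DC·CB
    A ↦ DC
    B ↦ CB
    C ↦ AB
  step 1 ⇒ step 2: DCDCDCDC ⇒ CC·AB·CC·AB·CC·AB·CC·AB
    D ↦ CC

A->DC, B->CB, C->AB, D->CC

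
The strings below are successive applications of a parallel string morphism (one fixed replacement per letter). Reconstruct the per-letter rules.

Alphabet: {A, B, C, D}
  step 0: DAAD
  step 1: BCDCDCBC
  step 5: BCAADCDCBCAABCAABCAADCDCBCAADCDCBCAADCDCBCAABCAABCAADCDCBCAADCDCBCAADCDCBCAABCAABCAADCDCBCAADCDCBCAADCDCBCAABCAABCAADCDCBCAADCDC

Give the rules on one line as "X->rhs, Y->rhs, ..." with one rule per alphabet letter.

  step 0 ⇒ step 1: DAAD ⇒ BC·DC·DC·BC
    A ↦ DC
    D ↦ BC
    B ↦ BC  (constrained at step 1)
    C ↦ AA  (constrained at step 1)

A->DC, B->BC, C->AA, D->BC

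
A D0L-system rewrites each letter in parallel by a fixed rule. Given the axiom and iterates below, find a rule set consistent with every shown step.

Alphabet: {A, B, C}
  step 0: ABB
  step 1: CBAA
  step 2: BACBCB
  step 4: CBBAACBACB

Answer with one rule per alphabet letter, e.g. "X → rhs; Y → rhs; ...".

A->CB, B->A, C->B

  step 1 ⇒ step 2: CBAA ⇒ B·A·CB·CB
    A ↦ CB
    B ↦ A
    C ↦ B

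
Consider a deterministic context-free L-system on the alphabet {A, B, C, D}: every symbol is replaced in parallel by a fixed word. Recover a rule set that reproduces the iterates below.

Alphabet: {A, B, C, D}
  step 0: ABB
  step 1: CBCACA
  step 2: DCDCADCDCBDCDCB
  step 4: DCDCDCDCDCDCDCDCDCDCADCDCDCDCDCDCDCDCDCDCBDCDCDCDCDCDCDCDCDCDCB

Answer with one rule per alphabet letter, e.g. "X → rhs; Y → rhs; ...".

  step 1 ⇒ step 2: CBCACA ⇒ DCD·CA·DCD·CB·DCD·CB
    A ↦ CB
    B ↦ CA
    C ↦ DCD
    D ↦ C  (constrained at step 2)

A->CB, B->CA, C->DCD, D->C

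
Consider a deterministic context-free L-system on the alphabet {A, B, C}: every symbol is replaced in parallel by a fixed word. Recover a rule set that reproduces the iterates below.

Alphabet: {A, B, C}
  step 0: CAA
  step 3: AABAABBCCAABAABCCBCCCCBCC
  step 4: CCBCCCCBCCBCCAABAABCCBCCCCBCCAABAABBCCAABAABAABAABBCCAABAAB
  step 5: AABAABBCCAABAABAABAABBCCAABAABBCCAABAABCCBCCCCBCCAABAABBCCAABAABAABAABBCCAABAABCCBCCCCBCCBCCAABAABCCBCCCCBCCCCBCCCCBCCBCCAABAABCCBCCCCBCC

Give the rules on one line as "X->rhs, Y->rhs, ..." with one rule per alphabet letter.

A->C, B->BCC, C->AAB

  step 4 ⇒ step 5: CCBCCCCBCCBCCAABAABCCBCCCCBCCAABAABBCCAABAABAABAABBCCAABAAB ⇒ AAB·AAB·BCC·AAB·AAB·AAB·AAB·BCC·AAB·AAB·BCC·AAB·AAB·C·C·BCC·C·C·BCC·AAB·AAB·BCC·AAB·AAB·AAB·AAB·BCC·AAB·AAB·C·C·BCC·C·C·BCC·BCC·AAB·AAB·C·C·BCC·C·C·BCC·C·C·BCC·C·C·BCC·BCC·AAB·AAB·C·C·BCC·C·C·BCC
    A ↦ C
    B ↦ BCC
    C ↦ AAB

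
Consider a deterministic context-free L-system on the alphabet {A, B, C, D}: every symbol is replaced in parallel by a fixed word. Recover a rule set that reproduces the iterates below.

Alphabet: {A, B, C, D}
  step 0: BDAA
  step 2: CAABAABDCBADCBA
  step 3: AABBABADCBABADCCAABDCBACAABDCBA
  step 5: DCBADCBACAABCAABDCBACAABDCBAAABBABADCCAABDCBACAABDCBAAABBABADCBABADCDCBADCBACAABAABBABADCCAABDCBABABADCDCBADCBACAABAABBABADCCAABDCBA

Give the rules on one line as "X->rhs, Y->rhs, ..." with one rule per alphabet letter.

  step 2 ⇒ step 3: CAABAABDCBADCBA ⇒ AAB·BA·BA·DC·BA·BA·DC·C·AAB·DC·BA·C·AAB·DC·BA
    A ↦ BA
    B ↦ DC
    C ↦ AAB
    D ↦ C

A->BA, B->DC, C->AAB, D->C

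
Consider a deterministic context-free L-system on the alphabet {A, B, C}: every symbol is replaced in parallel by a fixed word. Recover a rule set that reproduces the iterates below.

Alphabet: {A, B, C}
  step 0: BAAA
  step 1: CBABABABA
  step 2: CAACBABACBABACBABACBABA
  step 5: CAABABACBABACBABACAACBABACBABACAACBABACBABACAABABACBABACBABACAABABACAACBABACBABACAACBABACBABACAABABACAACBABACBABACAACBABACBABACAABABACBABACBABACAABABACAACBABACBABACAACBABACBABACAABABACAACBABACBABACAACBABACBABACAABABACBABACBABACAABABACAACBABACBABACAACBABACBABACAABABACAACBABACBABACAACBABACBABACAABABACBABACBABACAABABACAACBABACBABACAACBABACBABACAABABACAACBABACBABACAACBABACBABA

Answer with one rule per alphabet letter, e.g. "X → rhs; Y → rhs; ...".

  step 1 ⇒ step 2: CBABABABA ⇒ CAA·CBA·BA·CBA·BA·CBA·BA·CBA·BA
    A ↦ BA
    B ↦ CBA
    C ↦ CAA

A->BA, B->CBA, C->CAA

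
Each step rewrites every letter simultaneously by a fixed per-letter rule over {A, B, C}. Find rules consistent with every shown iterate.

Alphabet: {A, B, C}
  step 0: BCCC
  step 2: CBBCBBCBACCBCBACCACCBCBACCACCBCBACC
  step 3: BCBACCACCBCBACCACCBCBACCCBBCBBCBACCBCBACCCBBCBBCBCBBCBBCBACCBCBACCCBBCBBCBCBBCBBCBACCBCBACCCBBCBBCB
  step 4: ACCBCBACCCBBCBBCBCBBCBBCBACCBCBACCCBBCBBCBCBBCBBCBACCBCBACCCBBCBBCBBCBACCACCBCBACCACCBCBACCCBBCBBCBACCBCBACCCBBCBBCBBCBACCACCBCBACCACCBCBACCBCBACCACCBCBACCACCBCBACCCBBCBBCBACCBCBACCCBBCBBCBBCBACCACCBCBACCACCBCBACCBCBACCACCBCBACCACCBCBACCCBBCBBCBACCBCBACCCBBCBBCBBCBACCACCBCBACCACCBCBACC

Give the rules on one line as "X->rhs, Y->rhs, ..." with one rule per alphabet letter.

A->CB, B->ACC, C->BCB

  step 3 ⇒ step 4: BCBACCACCBCBACCACCBCBACCCBBCBBCBACCBCBACCCBBCBBCBCBBCBBCBACCBCBACCCBBCBBCBCBBCBBCBACCBCBACCCBBCBBCB ⇒ ACC·BCB·ACC·CB·BCB·BCB·CB·BCB·BCB·ACC·BCB·ACC·CB·BCB·BCB·CB·BCB·BCB·ACC·BCB·ACC·CB·BCB·BCB·BCB·ACC·ACC·BCB·ACC·ACC·BCB·ACC·CB·BCB·BCB·ACC·BCB·ACC·CB·BCB·BCB·BCB·ACC·ACC·BCB·ACC·ACC·BCB·ACC·BCB·ACC·ACC·BCB·ACC·ACC·BCB·ACC·CB·BCB·BCB·ACC·BCB·ACC·CB·BCB·BCB·BCB·ACC·ACC·BCB·ACC·ACC·BCB·ACC·BCB·ACC·ACC·BCB·ACC·ACC·BCB·ACC·CB·BCB·BCB·ACC·BCB·ACC·CB·BCB·BCB·BCB·ACC·ACC·BCB·ACC·ACC·BCB·ACC
    A ↦ CB
    B ↦ ACC
    C ↦ BCB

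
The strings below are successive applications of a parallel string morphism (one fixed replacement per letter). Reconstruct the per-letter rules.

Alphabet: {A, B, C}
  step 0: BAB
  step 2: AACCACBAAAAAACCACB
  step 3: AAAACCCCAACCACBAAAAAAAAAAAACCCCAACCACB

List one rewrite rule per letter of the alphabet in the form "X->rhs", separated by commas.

A->AA, B->ACB, C->CC

  step 2 ⇒ step 3: AACCACBAAAAAACCACB ⇒ AA·AA·CC·CC·AA·CC·ACB·AA·AA·AA·AA·AA·AA·CC·CC·AA·CC·ACB
    A ↦ AA
    B ↦ ACB
    C ↦ CC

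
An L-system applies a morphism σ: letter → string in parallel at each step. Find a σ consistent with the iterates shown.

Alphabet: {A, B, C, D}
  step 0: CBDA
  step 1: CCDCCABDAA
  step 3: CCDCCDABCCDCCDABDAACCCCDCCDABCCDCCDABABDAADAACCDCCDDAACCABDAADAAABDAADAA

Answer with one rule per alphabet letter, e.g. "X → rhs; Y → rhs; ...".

  step 0 ⇒ step 1: CBDA ⇒ CCD·CC·AB·DAA
    A ↦ DAA
    B ↦ CC
    C ↦ CCD
    D ↦ AB

A->DAA, B->CC, C->CCD, D->AB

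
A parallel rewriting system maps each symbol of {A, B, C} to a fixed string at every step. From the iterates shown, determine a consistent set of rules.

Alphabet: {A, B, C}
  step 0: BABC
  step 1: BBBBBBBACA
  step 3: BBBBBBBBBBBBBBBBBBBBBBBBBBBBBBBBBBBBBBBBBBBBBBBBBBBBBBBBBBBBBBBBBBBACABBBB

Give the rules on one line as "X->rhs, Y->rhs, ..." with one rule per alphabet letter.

A->B, B->BBB, C->ACA

  step 0 ⇒ step 1: BABC ⇒ BBB·B·BBB·ACA
    A ↦ B
    B ↦ BBB
    C ↦ ACA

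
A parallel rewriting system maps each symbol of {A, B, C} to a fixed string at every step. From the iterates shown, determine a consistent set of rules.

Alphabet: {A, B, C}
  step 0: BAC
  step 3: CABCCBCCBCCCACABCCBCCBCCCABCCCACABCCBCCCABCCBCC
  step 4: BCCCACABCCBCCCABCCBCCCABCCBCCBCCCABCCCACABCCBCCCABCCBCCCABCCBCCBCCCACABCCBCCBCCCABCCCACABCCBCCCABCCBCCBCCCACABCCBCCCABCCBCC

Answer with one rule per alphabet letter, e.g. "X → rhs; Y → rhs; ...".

  step 3 ⇒ step 4: CABCCBCCBCCCACABCCBCCBCCCABCCCACABCCBCCCABCCBCC ⇒ BCC·CA·CA·BCC·BCC·CA·BCC·BCC·CA·BCC·BCC·BCC·CA·BCC·CA·CA·BCC·BCC·CA·BCC·BCC·CA·BCC·BCC·BCC·CA·CA·BCC·BCC·BCC·CA·BCC·CA·CA·BCC·BCC·CA·BCC·BCC·BCC·CA·CA·BCC·BCC·CA·BCC·BCC
    A ↦ CA
    B ↦ CA
    C ↦ BCC

A->CA, B->CA, C->BCC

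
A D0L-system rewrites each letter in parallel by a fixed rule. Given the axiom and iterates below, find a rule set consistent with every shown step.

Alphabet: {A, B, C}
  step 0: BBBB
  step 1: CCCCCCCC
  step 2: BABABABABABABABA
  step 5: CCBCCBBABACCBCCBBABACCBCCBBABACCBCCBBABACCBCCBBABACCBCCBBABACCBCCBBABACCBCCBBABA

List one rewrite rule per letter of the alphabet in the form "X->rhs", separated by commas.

A->B, B->CC, C->BA

  step 1 ⇒ step 2: CCCCCCCC ⇒ BA·BA·BA·BA·BA·BA·BA·BA
    C ↦ BA
    A ↦ B  (constrained at step 2)
  step 0 ⇒ step 1: BBBB ⇒ CC·CC·CC·CC
    B ↦ CC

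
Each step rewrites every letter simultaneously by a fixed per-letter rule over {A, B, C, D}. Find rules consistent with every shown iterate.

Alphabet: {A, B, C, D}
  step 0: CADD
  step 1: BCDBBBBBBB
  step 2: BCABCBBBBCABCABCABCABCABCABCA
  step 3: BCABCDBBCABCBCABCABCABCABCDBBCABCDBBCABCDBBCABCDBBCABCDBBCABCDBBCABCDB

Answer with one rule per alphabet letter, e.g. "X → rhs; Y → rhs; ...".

  step 2 ⇒ step 3: BCABCBBBBCABCABCABCABCABCABCA ⇒ BCA·BC·DB·BCA·BC·BCA·BCA·BCA·BCA·BC·DB·BCA·BC·DB·BCA·BC·DB·BCA·BC·DB·BCA·BC·DB·BCA·BC·DB·BCA·BC·DB
    A ↦ DB
    B ↦ BCA
    C ↦ BC
  step 0 ⇒ step 1: CADD ⇒ BC·DB·BBB·BBB
    D ↦ BBB

A->DB, B->BCA, C->BC, D->BBB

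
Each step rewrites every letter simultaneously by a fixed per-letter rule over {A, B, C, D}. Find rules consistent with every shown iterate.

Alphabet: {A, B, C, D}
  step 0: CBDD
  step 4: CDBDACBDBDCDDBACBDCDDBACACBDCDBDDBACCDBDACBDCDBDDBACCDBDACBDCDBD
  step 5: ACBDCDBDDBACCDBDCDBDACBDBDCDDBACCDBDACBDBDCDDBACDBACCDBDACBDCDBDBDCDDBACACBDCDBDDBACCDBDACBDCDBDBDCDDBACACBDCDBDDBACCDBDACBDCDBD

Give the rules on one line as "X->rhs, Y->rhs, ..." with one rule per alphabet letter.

A->DB, B->CD, C->AC, D->BD

  step 4 ⇒ step 5: CDBDACBDBDCDDBACBDCDDBACACBDCDBDDBACCDBDACBDCDBDDBACCDBDACBDCDBD ⇒ AC·BD·CD·BD·DB·AC·CD·BD·CD·BD·AC·BD·BD·CD·DB·AC·CD·BD·AC·BD·BD·CD·DB·AC·DB·AC·CD·BD·AC·BD·CD·BD·BD·CD·DB·AC·AC·BD·CD·BD·DB·AC·CD·BD·AC·BD·CD·BD·BD·CD·DB·AC·AC·BD·CD·BD·DB·AC·CD·BD·AC·BD·CD·BD
    A ↦ DB
    B ↦ CD
    C ↦ AC
    D ↦ BD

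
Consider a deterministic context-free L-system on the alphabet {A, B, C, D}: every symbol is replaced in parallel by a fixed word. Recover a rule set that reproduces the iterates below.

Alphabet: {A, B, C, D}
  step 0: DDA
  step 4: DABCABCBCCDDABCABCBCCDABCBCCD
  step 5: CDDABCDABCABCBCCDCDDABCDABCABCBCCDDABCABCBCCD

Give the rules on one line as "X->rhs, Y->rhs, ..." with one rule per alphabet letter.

  step 4 ⇒ step 5: DABCABCBCCDDABCABCBCCDABCBCCD ⇒ CD·D·A·BC·D·A·BC·A·BC·BC·CD·CD·D·A·BC·D·A·BC·A·BC·BC·CD·D·A·BC·A·BC·BC·CD
    A ↦ D
    B ↦ A
    C ↦ BC
    D ↦ CD

A->D, B->A, C->BC, D->CD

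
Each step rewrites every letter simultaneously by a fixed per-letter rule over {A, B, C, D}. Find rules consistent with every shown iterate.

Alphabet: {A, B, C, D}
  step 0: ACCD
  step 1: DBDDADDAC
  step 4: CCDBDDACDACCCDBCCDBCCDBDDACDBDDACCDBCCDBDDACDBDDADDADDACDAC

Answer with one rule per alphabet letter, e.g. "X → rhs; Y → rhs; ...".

  step 0 ⇒ step 1: ACCD ⇒ DB·DDA·DDA·C
    A ↦ DB
    C ↦ DDA
    D ↦ C
    B ↦ DAC  (constrained at step 1)

A->DB, B->DAC, C->DDA, D->C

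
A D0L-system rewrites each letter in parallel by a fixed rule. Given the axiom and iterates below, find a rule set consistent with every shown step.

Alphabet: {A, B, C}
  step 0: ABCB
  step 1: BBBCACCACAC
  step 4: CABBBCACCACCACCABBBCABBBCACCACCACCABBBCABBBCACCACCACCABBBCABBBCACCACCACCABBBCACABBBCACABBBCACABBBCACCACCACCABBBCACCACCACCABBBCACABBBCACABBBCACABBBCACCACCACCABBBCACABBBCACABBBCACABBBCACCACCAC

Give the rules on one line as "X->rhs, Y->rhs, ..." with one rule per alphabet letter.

A->BBB, B->CAC, C->CA

  step 0 ⇒ step 1: ABCB ⇒ BBB·CAC·CA·CAC
    A ↦ BBB
    B ↦ CAC
    C ↦ CA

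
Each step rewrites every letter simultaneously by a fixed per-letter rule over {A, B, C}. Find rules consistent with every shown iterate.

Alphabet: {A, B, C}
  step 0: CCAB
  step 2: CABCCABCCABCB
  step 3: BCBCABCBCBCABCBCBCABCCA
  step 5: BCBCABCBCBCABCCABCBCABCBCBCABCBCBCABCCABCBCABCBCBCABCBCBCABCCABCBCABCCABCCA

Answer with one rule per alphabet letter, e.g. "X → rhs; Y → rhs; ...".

A->B, B->CA, C->BC

  step 2 ⇒ step 3: CABCCABCCABCB ⇒ BC·B·CA·BC·BC·B·CA·BC·BC·B·CA·BC·CA
    A ↦ B
    B ↦ CA
    C ↦ BC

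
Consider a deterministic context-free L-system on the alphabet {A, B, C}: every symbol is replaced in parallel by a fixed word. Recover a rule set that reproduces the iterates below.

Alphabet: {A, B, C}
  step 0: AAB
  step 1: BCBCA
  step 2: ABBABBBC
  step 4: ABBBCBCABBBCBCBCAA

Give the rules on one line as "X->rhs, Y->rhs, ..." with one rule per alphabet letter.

A->BC, B->A, C->BB

  step 1 ⇒ step 2: BCBCA ⇒ A·BB·A·BB·BC
    A ↦ BC
    B ↦ A
    C ↦ BB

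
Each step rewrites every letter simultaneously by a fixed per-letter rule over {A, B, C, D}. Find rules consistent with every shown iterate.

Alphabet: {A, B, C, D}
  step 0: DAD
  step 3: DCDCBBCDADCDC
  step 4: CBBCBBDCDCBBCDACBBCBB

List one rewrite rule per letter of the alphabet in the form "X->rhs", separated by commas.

  step 3 ⇒ step 4: DCDCBBCDADCDC ⇒ C·BB·C·BB·DC·DC·BB·C·DA·C·BB·C·BB
    A ↦ DA
    B ↦ DC
    C ↦ BB
    D ↦ C

A->DA, B->DC, C->BB, D->C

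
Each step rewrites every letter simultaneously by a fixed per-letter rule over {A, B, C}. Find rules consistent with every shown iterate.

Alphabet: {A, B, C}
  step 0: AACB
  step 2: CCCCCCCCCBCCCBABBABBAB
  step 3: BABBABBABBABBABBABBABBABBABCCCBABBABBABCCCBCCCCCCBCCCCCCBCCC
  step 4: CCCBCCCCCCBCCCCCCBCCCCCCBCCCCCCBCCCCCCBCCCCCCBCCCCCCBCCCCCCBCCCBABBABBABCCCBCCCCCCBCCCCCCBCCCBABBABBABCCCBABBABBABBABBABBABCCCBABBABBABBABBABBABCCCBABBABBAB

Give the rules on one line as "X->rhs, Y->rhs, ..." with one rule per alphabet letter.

  step 3 ⇒ step 4: BABBABBABBABBABBABBABBABBABCCCBABBABBABCCCBCCCCCCBCCCCCCBCCC ⇒ CCC·B·CCC·CCC·B·CCC·CCC·B·CCC·CCC·B·CCC·CCC·B·CCC·CCC·B·CCC·CCC·B·CCC·CCC·B·CCC·CCC·B·CCC·BAB·BAB·BAB·CCC·B·CCC·CCC·B·CCC·CCC·B·CCC·BAB·BAB·BAB·CCC·BAB·BAB·BAB·BAB·BAB·BAB·CCC·BAB·BAB·BAB·BAB·BAB·BAB·CCC·BAB·BAB·BAB
    A ↦ B
    B ↦ CCC
    C ↦ BAB

A->B, B->CCC, C->BAB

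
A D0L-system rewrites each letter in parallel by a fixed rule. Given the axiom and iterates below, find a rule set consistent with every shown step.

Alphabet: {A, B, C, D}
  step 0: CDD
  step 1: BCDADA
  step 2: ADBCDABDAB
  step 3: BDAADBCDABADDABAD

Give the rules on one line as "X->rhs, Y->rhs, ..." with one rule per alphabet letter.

  step 2 ⇒ step 3: ADBCDABDAB ⇒ B·DA·AD·BC·DA·B·AD·DA·B·AD
    A ↦ B
    B ↦ AD
    C ↦ BC
    D ↦ DA

A->B, B->AD, C->BC, D->DA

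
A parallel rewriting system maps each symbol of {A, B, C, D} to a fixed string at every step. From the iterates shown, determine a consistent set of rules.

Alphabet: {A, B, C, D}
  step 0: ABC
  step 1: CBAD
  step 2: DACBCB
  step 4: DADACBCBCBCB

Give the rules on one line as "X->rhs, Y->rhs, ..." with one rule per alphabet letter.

A->CB, B->A, C->D, D->CB

  step 1 ⇒ step 2: CBAD ⇒ D·A·CB·CB
    A ↦ CB
    B ↦ A
    C ↦ D
    D ↦ CB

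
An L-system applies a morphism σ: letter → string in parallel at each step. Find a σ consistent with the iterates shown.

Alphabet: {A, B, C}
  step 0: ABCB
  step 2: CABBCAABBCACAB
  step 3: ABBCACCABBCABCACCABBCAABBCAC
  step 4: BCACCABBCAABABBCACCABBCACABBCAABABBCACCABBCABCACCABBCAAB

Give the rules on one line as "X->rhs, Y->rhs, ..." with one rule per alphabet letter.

  step 3 ⇒ step 4: ABBCACCABBCABCACCABBCAABBCAC ⇒ BCA·C·C·AB·BCA·AB·AB·BCA·C·C·AB·BCA·C·AB·BCA·AB·AB·BCA·C·C·AB·BCA·BCA·C·C·AB·BCA·AB
    A ↦ BCA
    B ↦ C
    C ↦ AB

A->BCA, B->C, C->AB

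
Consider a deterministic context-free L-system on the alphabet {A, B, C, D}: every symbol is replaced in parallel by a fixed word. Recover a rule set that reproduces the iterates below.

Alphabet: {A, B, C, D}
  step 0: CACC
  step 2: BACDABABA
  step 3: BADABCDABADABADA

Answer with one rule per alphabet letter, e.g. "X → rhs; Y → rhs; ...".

  step 2 ⇒ step 3: BACDABABA ⇒ BA·DA·B·C·DA·BA·DA·BA·DA
    A ↦ DA
    B ↦ BA
    C ↦ B
    D ↦ C

A->DA, B->BA, C->B, D->C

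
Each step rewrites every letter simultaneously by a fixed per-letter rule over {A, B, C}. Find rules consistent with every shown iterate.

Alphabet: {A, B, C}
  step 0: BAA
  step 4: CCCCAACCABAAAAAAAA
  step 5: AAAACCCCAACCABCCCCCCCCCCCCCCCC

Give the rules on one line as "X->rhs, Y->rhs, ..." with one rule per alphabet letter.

A->CC, B->AB, C->A

  step 4 ⇒ step 5: CCCCAACCABAAAAAAAA ⇒ A·A·A·A·CC·CC·A·A·CC·AB·CC·CC·CC·CC·CC·CC·CC·CC
    A ↦ CC
    B ↦ AB
    C ↦ A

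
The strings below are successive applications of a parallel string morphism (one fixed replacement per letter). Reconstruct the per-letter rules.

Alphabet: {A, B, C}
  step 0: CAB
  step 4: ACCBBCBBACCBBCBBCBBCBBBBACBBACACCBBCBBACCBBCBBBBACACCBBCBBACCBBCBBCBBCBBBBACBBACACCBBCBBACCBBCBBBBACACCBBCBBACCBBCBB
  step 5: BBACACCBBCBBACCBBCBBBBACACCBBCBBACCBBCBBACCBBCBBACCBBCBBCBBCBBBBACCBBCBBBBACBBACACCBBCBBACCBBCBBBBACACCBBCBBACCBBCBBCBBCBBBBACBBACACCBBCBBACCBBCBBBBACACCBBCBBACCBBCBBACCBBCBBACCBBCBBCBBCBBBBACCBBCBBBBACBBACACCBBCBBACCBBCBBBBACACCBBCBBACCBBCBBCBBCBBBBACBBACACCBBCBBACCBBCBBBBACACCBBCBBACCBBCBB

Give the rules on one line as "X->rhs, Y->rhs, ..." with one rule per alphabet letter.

A->BB, B->CBB, C->AC

  step 4 ⇒ step 5: ACCBBCBBACCBBCBBCBBCBBBBACBBACACCBBCBBACCBBCBBBBACACCBBCBBACCBBCBBCBBCBBBBACBBACACCBBCBBACCBBCBBBBACACCBBCBBACCBBCBB ⇒ BB·AC·AC·CBB·CBB·AC·CBB·CBB·BB·AC·AC·CBB·CBB·AC·CBB·CBB·AC·CBB·CBB·AC·CBB·CBB·CBB·CBB·BB·AC·CBB·CBB·BB·AC·BB·AC·AC·CBB·CBB·AC·CBB·CBB·BB·AC·AC·CBB·CBB·AC·CBB·CBB·CBB·CBB·BB·AC·BB·AC·AC·CBB·CBB·AC·CBB·CBB·BB·AC·AC·CBB·CBB·AC·CBB·CBB·AC·CBB·CBB·AC·CBB·CBB·CBB·CBB·BB·AC·CBB·CBB·BB·AC·BB·AC·AC·CBB·CBB·AC·CBB·CBB·BB·AC·AC·CBB·CBB·AC·CBB·CBB·CBB·CBB·BB·AC·BB·AC·AC·CBB·CBB·AC·CBB·CBB·BB·AC·AC·CBB·CBB·AC·CBB·CBB
    A ↦ BB
    B ↦ CBB
    C ↦ AC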